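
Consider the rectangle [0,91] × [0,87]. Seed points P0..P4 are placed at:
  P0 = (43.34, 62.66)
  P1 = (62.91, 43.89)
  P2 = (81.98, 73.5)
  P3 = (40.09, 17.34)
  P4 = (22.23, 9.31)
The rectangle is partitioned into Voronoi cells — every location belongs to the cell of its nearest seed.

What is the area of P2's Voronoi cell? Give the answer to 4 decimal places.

1. box [0,91]×[0,87]: [(0, 0) (91, 0) (91, 87) (0, 87)]
2. ⊥bis P2·P0 via (62.66,68.08): [(81.759, 0) (91, 0) (91, 87) (57.3522, 87)]  |A|=1865.6601
3. ⊥bis P2·P1 via (72.445,58.695): [(63.7157, 64.317) (91, 46.7449) (91, 87) (57.3522, 87)]  |A|=930.7833
4. ⊥bis P2·P3 via (61.035,45.42): [(63.7157, 64.317) (91, 46.7449) (91, 87) (57.3522, 87)]  |A|=930.7833
5. ⊥bis P2·P4 via (52.105,41.405): [(63.7157, 64.317) (91, 46.7449) (91, 87) (57.3522, 87)]  |A|=930.7833
6. canonical 4-gon: [(63.7157, 64.317) (91, 46.7449) (91, 87) (57.3522, 87)]
7. shoelace: 930.7833

Area of P2's cell: 930.7833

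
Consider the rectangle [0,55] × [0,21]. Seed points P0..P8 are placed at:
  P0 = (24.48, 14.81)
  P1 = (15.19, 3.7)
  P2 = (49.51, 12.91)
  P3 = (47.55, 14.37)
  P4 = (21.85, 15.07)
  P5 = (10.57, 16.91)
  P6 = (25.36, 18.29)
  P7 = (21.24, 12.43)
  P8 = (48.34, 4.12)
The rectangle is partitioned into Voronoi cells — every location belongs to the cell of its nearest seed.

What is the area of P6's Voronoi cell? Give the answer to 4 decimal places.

1. box [0,55]×[0,21]: [(0, 0) (55, 0) (55, 21) (0, 21)]
2. ⊥bis P6·P0 via (24.92,16.55): [(55, 8.9436) (55, 21) (7.3223, 21)]  |A|=287.4118
3. ⊥bis P6·P1 via (20.275,10.995): [(55, 8.9436) (55, 21) (7.3223, 21)]  |A|=287.4118
4. ⊥bis P6·P2 via (37.435,15.6): [(36.9679, 13.5034) (38.638, 21) (7.3223, 21)]  |A|=117.3807
5. ⊥bis P6·P3 via (36.455,16.33): [(35.9989, 13.7484) (37.28, 21) (7.3223, 21)]  |A|=108.6203
6. ⊥bis P6·P4 via (23.605,16.68): [(23.3631, 16.9437) (35.9989, 13.7484) (37.28, 21) (19.6419, 21)]  |A|=83.6342
7. ⊥bis P6·P5 via (17.965,17.6): [(23.3631, 16.9437) (35.9989, 13.7484) (37.28, 21) (19.6419, 21)]  |A|=83.6342
8. ⊥bis P6·P7 via (23.3,15.36): [(23.3631, 16.9437) (35.9989, 13.7484) (37.28, 21) (19.6419, 21)]  |A|=83.6342
9. ⊥bis P6·P8 via (36.85,11.205): [(23.3631, 16.9437) (35.9989, 13.7484) (37.28, 21) (19.6419, 21)]  |A|=83.6342
10. canonical 4-gon: [(23.3631, 16.9437) (35.9989, 13.7484) (37.28, 21) (19.6419, 21)]
11. shoelace: 83.6342

Area of P6's cell: 83.6342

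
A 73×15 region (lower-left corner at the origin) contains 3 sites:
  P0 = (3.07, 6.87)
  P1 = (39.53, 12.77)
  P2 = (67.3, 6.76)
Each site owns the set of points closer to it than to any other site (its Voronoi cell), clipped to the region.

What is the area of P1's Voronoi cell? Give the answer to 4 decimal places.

Area of P1's cell: 468.7407

1. box [0,73]×[0,15]: [(0, 0) (73, 0) (73, 15) (0, 15)]
2. ⊥bis P1·P0 via (21.3,9.82): [(22.8891, 0) (73, 0) (73, 15) (20.4618, 15)]  |A|=769.8686
3. ⊥bis P1·P2 via (53.415,9.765): [(22.8891, 0) (51.3017, 0) (54.548, 15) (20.4618, 15)]  |A|=468.7407
4. canonical 4-gon: [(22.8891, 0) (51.3017, 0) (54.548, 15) (20.4618, 15)]
5. shoelace: 468.7407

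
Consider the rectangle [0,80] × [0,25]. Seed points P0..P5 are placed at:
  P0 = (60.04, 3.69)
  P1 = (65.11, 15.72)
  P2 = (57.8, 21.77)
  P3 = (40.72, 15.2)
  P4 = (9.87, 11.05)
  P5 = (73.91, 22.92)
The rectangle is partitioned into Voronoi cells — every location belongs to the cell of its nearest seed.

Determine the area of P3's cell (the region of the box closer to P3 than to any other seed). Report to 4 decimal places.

1. box [0,80]×[0,25]: [(0, 0) (80, 0) (80, 25) (0, 25)]
2. ⊥bis P3·P0 via (50.38,9.445): [(0, 0) (44.7531, 0) (59.647, 25) (0, 25)]  |A|=1305.0008
3. ⊥bis P3·P1 via (52.915,15.46): [(0, 0) (44.7531, 0) (52.9512, 13.7609) (52.7116, 25) (0, 25)]  |A|=1266.0272
4. ⊥bis P3·P2 via (49.26,18.485): [(0, 0) (44.7531, 0) (51.8124, 11.8494) (46.7539, 25) (0, 25)]  |A|=1220.2253
5. ⊥bis P3·P4 via (25.295,13.125): [(27.0606, 0) (44.7531, 0) (51.8124, 11.8494) (46.7539, 25) (23.6976, 25)]  |A|=585.7484
6. ⊥bis P3·P5 via (57.315,19.06): [(27.0606, 0) (44.7531, 0) (51.8124, 11.8494) (46.7539, 25) (23.6976, 25)]  |A|=585.7484
7. canonical 5-gon: [(27.0606, 0) (44.7531, 0) (51.8124, 11.8494) (46.7539, 25) (23.6976, 25)]
8. shoelace: 585.7484

Area of P3's cell: 585.7484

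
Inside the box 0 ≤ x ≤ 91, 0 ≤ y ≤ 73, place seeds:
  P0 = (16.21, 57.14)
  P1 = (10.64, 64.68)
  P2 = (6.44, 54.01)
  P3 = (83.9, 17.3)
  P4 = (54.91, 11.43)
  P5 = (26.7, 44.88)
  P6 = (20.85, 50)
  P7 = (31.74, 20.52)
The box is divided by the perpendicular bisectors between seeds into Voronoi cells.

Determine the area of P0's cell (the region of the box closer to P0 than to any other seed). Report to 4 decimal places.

Area of P0's cell: 315.1117

1. box [0,91]×[0,73]: [(0, 0) (91, 0) (91, 73) (0, 73)]
2. ⊥bis P0·P1 via (13.425,60.91): [(0, 50.9926) (0, 0) (91, 0) (91, 73) (29.791, 73)]  |A|=6315.1887
3. ⊥bis P0·P2 via (11.325,55.575): [(10.3448, 58.6346) (29.1295, 0) (91, 0) (91, 73) (29.791, 73)]  |A|=5197.4371
4. ⊥bis P0·P3 via (50.055,37.22): [(10.3448, 58.6346) (28.7837, 1.0792) (71.1139, 73) (29.791, 73)]  |A|=2178.0464
5. ⊥bis P0·P4 via (35.56,34.285): [(10.3448, 58.6346) (21.8613, 22.6871) (61.0088, 55.831) (71.1139, 73) (29.791, 73)]  |A|=1640.3786
6. ⊥bis P0·P5 via (21.455,51.01): [(10.3448, 58.6346) (14.6522, 45.1894) (47.1554, 73) (29.791, 73)]  |A|=403.126
7. ⊥bis P0·P6 via (18.53,53.57): [(10.3448, 58.6346) (13.0982, 50.0401) (43.134, 69.5591) (47.1554, 73) (29.791, 73)]  |A|=315.1117
8. ⊥bis P0·P7 via (23.975,38.83): [(10.3448, 58.6346) (13.0982, 50.0401) (43.134, 69.5591) (47.1554, 73) (29.791, 73)]  |A|=315.1117
9. canonical 5-gon: [(10.3448, 58.6346) (13.0982, 50.0401) (43.134, 69.5591) (47.1554, 73) (29.791, 73)]
10. shoelace: 315.1117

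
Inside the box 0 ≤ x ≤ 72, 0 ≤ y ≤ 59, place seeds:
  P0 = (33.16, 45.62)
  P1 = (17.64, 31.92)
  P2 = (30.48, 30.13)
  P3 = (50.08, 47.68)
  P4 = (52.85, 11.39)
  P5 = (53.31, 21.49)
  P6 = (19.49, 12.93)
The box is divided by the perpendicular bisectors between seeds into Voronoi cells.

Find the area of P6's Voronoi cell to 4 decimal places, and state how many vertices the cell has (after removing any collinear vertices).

1. box [0,72]×[0,59]: [(0, 0) (72, 0) (72, 59) (0, 59)]
2. ⊥bis P6·P0 via (26.325,29.275): [(0, 40.2833) (0, 0) (72, 0) (72, 10.1751)]  |A|=1816.5023
3. ⊥bis P6·P1 via (18.565,22.425): [(38.1445, 24.3324) (0, 20.6164) (0, 0) (72, 0) (72, 10.1751)]  |A|=1441.4094
4. ⊥bis P6·P2 via (24.985,21.53): [(22.9202, 22.8493) (0, 20.6164) (0, 0) (58.6807, 0)]  |A|=906.6728
5. ⊥bis P6·P3 via (34.785,30.305): [(22.9202, 22.8493) (0, 20.6164) (0, 0) (58.6807, 0)]  |A|=906.6728
6. ⊥bis P6·P4 via (36.17,12.16): [(36.2697, 14.3196) (22.9202, 22.8493) (0, 20.6164) (0, 0) (35.6087, 0)]  |A|=741.4813
7. ⊥bis P6·P5 via (36.4,17.21): [(36.2697, 14.3196) (22.9202, 22.8493) (0, 20.6164) (0, 0) (35.6087, 0)]  |A|=741.4813
8. canonical 5-gon: [(36.2697, 14.3196) (22.9202, 22.8493) (0, 20.6164) (0, 0) (35.6087, 0)]
9. shoelace: 741.4813

Area of P6's cell: 741.4813 (5 vertices)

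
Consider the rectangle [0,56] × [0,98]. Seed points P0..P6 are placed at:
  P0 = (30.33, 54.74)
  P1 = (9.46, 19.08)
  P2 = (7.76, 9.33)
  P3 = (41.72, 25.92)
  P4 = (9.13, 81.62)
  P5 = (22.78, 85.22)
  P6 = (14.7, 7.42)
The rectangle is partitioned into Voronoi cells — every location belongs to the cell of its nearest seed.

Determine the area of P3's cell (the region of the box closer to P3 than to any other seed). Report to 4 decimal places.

1. box [0,56]×[0,98]: [(0, 0) (56, 0) (56, 98) (0, 98)]
2. ⊥bis P3·P0 via (36.025,40.33): [(0, 26.0925) (0, 0) (56, 0) (56, 48.2244)]  |A|=2080.8719
3. ⊥bis P3·P1 via (25.59,22.5): [(22.9086, 35.1463) (30.3606, 0) (56, 0) (56, 48.2244)]  |A|=1248.4689
4. ⊥bis P3·P2 via (24.74,17.625): [(22.9086, 35.1463) (28.0681, 10.8123) (33.3501, 0) (56, 0) (56, 48.2244)]  |A|=1232.3073
5. ⊥bis P3·P4 via (25.425,53.77): [(22.9086, 35.1463) (28.0681, 10.8123) (33.3501, 0) (56, 0) (56, 48.2244)]  |A|=1232.3073
6. ⊥bis P3·P5 via (32.25,55.57): [(22.9086, 35.1463) (28.0681, 10.8123) (33.3501, 0) (56, 0) (56, 48.2244)]  |A|=1232.3073
7. ⊥bis P3·P6 via (28.21,16.67): [(22.9086, 35.1463) (26.2053, 19.5979) (39.6236, 0) (56, 0) (56, 48.2244)]  |A|=1157.7014
8. canonical 5-gon: [(22.9086, 35.1463) (26.2053, 19.5979) (39.6236, 0) (56, 0) (56, 48.2244)]
9. shoelace: 1157.7014

Area of P3's cell: 1157.7014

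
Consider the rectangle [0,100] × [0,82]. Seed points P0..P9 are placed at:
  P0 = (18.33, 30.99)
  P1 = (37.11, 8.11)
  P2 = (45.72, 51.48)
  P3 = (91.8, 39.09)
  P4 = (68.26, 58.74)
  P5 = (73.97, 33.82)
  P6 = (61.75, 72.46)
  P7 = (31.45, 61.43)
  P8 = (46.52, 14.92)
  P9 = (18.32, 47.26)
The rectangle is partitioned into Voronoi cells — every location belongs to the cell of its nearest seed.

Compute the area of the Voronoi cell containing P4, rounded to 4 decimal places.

Area of P4's cell: 812.6958

1. box [0,100]×[0,82]: [(0, 0) (100, 0) (100, 82) (0, 82)]
2. ⊥bis P4·P0 via (43.295,44.865): [(68.23, 0) (100, 0) (100, 82) (22.6562, 82)]  |A|=4473.6673
3. ⊥bis P4·P1 via (52.685,33.425): [(48.0777, 36.2597) (100, 4.3145) (100, 82) (22.6562, 82)]  |A|=3785.6717
4. ⊥bis P4·P2 via (56.99,55.11): [(66.7648, 24.7625) (100, 4.3145) (100, 82) (48.3289, 82)]  |A|=2769.7109
5. ⊥bis P4·P3 via (80.03,48.915): [(64.8447, 30.7236) (100, 72.8383) (100, 82) (48.3289, 82)]  |A|=1485.795
6. ⊥bis P4·P5 via (71.115,46.28): [(60.6094, 43.8728) (79.4187, 48.1826) (100, 72.8383) (100, 82) (48.3289, 82)]  |A|=1353.0047
7. ⊥bis P4·P6 via (65.005,65.6): [(55.1217, 60.9105) (60.6094, 43.8728) (79.4187, 48.1826) (100, 72.8383) (100, 82) (99.5684, 82)]  |A|=812.6958
8. ⊥bis P4·P7 via (49.855,60.085): [(55.1217, 60.9105) (60.6094, 43.8728) (79.4187, 48.1826) (100, 72.8383) (100, 82) (99.5684, 82)]  |A|=812.6958
9. ⊥bis P4·P8 via (57.39,36.83): [(55.1217, 60.9105) (60.6094, 43.8728) (79.4187, 48.1826) (100, 72.8383) (100, 82) (99.5684, 82)]  |A|=812.6958
10. ⊥bis P4·P9 via (43.29,53): [(55.1217, 60.9105) (60.6094, 43.8728) (79.4187, 48.1826) (100, 72.8383) (100, 82) (99.5684, 82)]  |A|=812.6958
11. canonical 6-gon: [(55.1217, 60.9105) (60.6094, 43.8728) (79.4187, 48.1826) (100, 72.8383) (100, 82) (99.5684, 82)]
12. shoelace: 812.6958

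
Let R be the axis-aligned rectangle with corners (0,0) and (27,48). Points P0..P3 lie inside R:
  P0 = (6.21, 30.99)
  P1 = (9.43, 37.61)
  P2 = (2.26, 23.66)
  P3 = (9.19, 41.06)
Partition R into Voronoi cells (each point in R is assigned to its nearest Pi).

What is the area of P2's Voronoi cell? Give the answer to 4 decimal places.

1. box [0,27]×[0,48]: [(0, 0) (27, 0) (27, 48) (0, 48)]
2. ⊥bis P2·P0 via (4.235,27.325): [(0, 29.6072) (0, 0) (27, 0) (27, 15.0574)]  |A|=602.9711
3. ⊥bis P2·P1 via (5.845,30.635): [(0, 29.6072) (0, 0) (27, 0) (27, 15.0574)]  |A|=602.9711
4. ⊥bis P2·P3 via (5.725,32.36): [(0, 29.6072) (0, 0) (27, 0) (27, 15.0574)]  |A|=602.9711
5. canonical 4-gon: [(0, 29.6072) (0, 0) (27, 0) (27, 15.0574)]
6. shoelace: 602.9711

Area of P2's cell: 602.9711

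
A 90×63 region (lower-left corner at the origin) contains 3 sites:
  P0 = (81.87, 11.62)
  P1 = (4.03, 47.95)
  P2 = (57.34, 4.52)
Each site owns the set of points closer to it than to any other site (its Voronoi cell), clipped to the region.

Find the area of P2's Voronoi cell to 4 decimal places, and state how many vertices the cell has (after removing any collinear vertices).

Area of P2's cell: 1776.2470 (3 vertices)

1. box [0,90]×[0,63]: [(0, 0) (90, 0) (90, 63) (0, 63)]
2. ⊥bis P2·P0 via (69.605,8.07): [(0, 0) (71.9408, 0) (53.706, 63) (0, 63)]  |A|=3957.8733
3. ⊥bis P2·P1 via (30.685,26.235): [(9.3122, 0) (71.9408, 0) (55.5228, 56.7232)]  |A|=1776.247
4. canonical 3-gon: [(9.3122, 0) (71.9408, 0) (55.5228, 56.7232)]
5. shoelace: 1776.247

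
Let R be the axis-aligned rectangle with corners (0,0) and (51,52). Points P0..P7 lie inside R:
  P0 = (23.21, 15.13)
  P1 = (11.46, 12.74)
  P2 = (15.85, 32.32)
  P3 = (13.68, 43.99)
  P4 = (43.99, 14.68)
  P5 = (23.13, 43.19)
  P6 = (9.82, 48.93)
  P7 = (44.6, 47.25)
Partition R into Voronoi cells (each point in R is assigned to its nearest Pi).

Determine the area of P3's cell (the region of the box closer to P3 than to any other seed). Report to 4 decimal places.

1. box [0,51]×[0,52]: [(0, 0) (51, 0) (51, 52) (0, 52)]
2. ⊥bis P3·P0 via (18.445,29.56): [(0, 23.4692) (51, 40.3101) (51, 52) (0, 52)]  |A|=1025.6271
3. ⊥bis P3·P1 via (12.57,28.365): [(0, 29.258) (14.4267, 28.2331) (51, 40.3101) (51, 52) (0, 52)]  |A|=983.8705
4. ⊥bis P3·P2 via (14.765,38.155): [(0, 35.4095) (51, 44.8928) (51, 52) (0, 52)]  |A|=604.2919
5. ⊥bis P3·P4 via (28.835,29.335): [(0, 35.4095) (42.3184, 43.2785) (50.7522, 52) (0, 52)]  |A|=572.3606
6. ⊥bis P3·P5 via (18.405,43.59): [(0, 35.4095) (17.9958, 38.7557) (19.117, 52) (0, 52)]  |A|=275.8742
7. ⊥bis P3·P6 via (11.75,46.46): [(0, 37.2788) (0, 35.4095) (17.9958, 38.7557) (19.117, 52) (18.8401, 52)]  |A|=137.2004
8. ⊥bis P3·P7 via (29.14,45.62): [(0, 37.2788) (0, 35.4095) (17.9958, 38.7557) (19.117, 52) (18.8401, 52)]  |A|=137.2004
9. canonical 5-gon: [(0, 37.2788) (0, 35.4095) (17.9958, 38.7557) (19.117, 52) (18.8401, 52)]
10. shoelace: 137.2004

Area of P3's cell: 137.2004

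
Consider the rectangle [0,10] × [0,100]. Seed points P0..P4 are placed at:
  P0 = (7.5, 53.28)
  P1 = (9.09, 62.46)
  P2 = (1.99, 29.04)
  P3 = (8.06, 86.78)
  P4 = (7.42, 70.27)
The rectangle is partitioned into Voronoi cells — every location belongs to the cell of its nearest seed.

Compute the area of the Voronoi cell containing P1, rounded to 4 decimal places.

Area of P1's cell: 72.2829

1. box [0,10]×[0,100]: [(0, 0) (10, 0) (10, 100) (0, 100)]
2. ⊥bis P1·P0 via (8.295,57.87): [(0, 59.3067) (10, 57.5747) (10, 100) (0, 100)]  |A|=415.593
3. ⊥bis P1·P2 via (5.54,45.75): [(0, 59.3067) (10, 57.5747) (10, 100) (0, 100)]  |A|=415.593
4. ⊥bis P1·P3 via (8.575,74.62): [(0, 74.2568) (0, 59.3067) (10, 57.5747) (10, 74.6804)]  |A|=160.2789
5. ⊥bis P1·P4 via (8.255,66.365): [(0, 64.5998) (0, 59.3067) (10, 57.5747) (10, 66.7381)]  |A|=72.2829
6. canonical 4-gon: [(0, 64.5998) (0, 59.3067) (10, 57.5747) (10, 66.7381)]
7. shoelace: 72.2829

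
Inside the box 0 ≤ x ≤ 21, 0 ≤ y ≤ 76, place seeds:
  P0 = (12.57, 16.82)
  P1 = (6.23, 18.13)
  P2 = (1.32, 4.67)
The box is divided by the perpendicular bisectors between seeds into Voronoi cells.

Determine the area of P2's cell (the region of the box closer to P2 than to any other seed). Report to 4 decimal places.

Area of P2's cell: 142.0611

1. box [0,21]×[0,76]: [(0, 0) (21, 0) (21, 76) (0, 76)]
2. ⊥bis P2·P0 via (6.945,10.745): [(0, 17.1756) (0, 0) (18.5496, 0)]  |A|=159.2998
3. ⊥bis P2·P1 via (3.775,11.4): [(7.8385, 9.9177) (0, 12.7771) (0, 0) (18.5496, 0)]  |A|=142.0611
4. canonical 4-gon: [(7.8385, 9.9177) (0, 12.7771) (0, 0) (18.5496, 0)]
5. shoelace: 142.0611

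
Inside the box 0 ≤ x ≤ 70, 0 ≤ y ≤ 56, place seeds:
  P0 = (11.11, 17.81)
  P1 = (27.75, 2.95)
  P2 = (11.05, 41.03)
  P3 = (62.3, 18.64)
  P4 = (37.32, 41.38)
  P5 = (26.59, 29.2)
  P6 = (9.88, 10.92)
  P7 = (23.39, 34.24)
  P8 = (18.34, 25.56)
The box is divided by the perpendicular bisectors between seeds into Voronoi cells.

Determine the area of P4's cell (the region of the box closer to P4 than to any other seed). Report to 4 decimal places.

Area of P4's cell: 890.9394

1. box [0,70]×[0,56]: [(0, 0) (70, 0) (70, 56) (0, 56)]
2. ⊥bis P4·P0 via (24.215,29.595): [(50.829, 0) (70, 0) (70, 56) (0.4696, 56)]  |A|=2483.6367
3. ⊥bis P4·P1 via (32.535,22.165): [(30.4238, 22.6907) (70, 12.8353) (70, 56) (0.4696, 56)]  |A|=2012.1492
4. ⊥bis P4·P2 via (24.185,41.205): [(24.3416, 29.4543) (30.4238, 22.6907) (70, 12.8353) (70, 56) (23.9879, 56)]  |A|=1699.9947
5. ⊥bis P4·P3 via (49.81,30.01): [(24.3416, 29.4543) (30.4238, 22.6907) (40.7958, 20.1079) (70, 52.1888) (70, 56) (23.9879, 56)]  |A|=1125.3509
6. ⊥bis P4·P5 via (31.955,35.29): [(24.1725, 42.146) (44.5311, 24.2111) (70, 52.1888) (70, 56) (23.9879, 56)]  |A|=919.2397
7. ⊥bis P4·P6 via (23.6,26.15): [(24.1725, 42.146) (44.5311, 24.2111) (70, 52.1888) (70, 56) (23.9879, 56)]  |A|=919.2397
8. ⊥bis P4·P7 via (30.355,37.81): [(24.0668, 50.0782) (31.3928, 35.7853) (44.5311, 24.2111) (70, 52.1888) (70, 56) (23.9879, 56)]  |A|=890.9394
9. ⊥bis P4·P8 via (27.83,33.47): [(24.0668, 50.0782) (31.3928, 35.7853) (44.5311, 24.2111) (70, 52.1888) (70, 56) (23.9879, 56)]  |A|=890.9394
10. canonical 6-gon: [(24.0668, 50.0782) (31.3928, 35.7853) (44.5311, 24.2111) (70, 52.1888) (70, 56) (23.9879, 56)]
11. shoelace: 890.9394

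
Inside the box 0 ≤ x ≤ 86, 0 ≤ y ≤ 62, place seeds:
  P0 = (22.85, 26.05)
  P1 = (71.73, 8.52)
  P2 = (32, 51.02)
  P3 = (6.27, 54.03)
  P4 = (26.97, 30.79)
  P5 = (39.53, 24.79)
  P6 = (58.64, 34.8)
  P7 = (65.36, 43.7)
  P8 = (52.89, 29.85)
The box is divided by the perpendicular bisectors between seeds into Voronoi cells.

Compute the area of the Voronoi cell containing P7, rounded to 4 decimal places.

1. box [0,86]×[0,62]: [(0, 0) (86, 0) (86, 62) (0, 62)]
2. ⊥bis P7·P0 via (44.105,34.875): [(58.585, 0) (86, 0) (86, 62) (32.8428, 62)]  |A|=2497.7391
3. ⊥bis P7·P1 via (68.545,26.11): [(49.1986, 22.607) (86, 29.2706) (86, 62) (32.8428, 62)]  |A|=1649.2555
4. ⊥bis P7·P2 via (48.68,47.36): [(45.3059, 31.9827) (49.1986, 22.607) (86, 29.2706) (86, 62) (51.8924, 62)]  |A|=1363.3475
5. ⊥bis P7·P3 via (35.815,48.865): [(45.3059, 31.9827) (49.1986, 22.607) (86, 29.2706) (86, 62) (51.8924, 62)]  |A|=1363.3475
6. ⊥bis P7·P4 via (46.165,37.245): [(46.3438, 36.7132) (50.9791, 22.9294) (86, 29.2706) (86, 62) (51.8924, 62)]  |A|=1336.256
7. ⊥bis P7·P5 via (52.445,34.245): [(47.3341, 41.2262) (59.5879, 24.4882) (86, 29.2706) (86, 62) (51.8924, 62)]  |A|=1237.3738
8. ⊥bis P7·P6 via (62,39.25): [(49.0466, 49.0306) (77.3025, 27.6957) (86, 29.2706) (86, 62) (51.8924, 62)]  |A|=940.9397
9. ⊥bis P7·P8 via (59.125,36.775): [(49.0466, 49.0306) (77.3025, 27.6957) (86, 29.2706) (86, 62) (51.8924, 62)]  |A|=940.9397
10. canonical 5-gon: [(49.0466, 49.0306) (77.3025, 27.6957) (86, 29.2706) (86, 62) (51.8924, 62)]
11. shoelace: 940.9397

Area of P7's cell: 940.9397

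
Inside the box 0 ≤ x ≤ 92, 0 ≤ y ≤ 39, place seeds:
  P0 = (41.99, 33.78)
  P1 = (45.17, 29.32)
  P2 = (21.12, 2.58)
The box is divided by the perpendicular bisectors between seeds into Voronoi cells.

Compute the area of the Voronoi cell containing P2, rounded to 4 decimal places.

Area of P2's cell: 1073.1691

1. box [0,92]×[0,39]: [(0, 0) (92, 0) (92, 39) (0, 39)]
2. ⊥bis P2·P0 via (31.555,18.18): [(0, 0) (58.7335, 0) (0.4297, 39) (0, 39)]  |A|=1153.684
3. ⊥bis P2·P1 via (33.145,15.95): [(0, 0) (50.879, 0) (28.0844, 20.5015) (0.4297, 39) (0, 39)]  |A|=1073.1691
4. canonical 5-gon: [(0, 0) (50.879, 0) (28.0844, 20.5015) (0.4297, 39) (0, 39)]
5. shoelace: 1073.1691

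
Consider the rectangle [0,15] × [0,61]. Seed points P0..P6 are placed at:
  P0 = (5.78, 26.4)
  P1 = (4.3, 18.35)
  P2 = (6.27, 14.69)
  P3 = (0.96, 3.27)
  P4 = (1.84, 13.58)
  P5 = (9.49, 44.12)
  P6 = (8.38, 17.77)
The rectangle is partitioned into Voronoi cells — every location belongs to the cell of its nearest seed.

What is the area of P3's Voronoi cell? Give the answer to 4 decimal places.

Area of P3's cell: 101.7042

1. box [0,15]×[0,61]: [(0, 0) (15, 0) (15, 61) (0, 61)]
2. ⊥bis P3·P0 via (3.37,14.835): [(0, 15.5373) (0, 0) (15, 0) (15, 12.4115)]  |A|=209.6154
3. ⊥bis P3·P1 via (2.63,10.81): [(0, 11.3925) (0, 0) (15, 0) (15, 8.0702)]  |A|=145.9705
4. ⊥bis P3·P2 via (3.615,8.98): [(0, 10.6609) (0, 0) (15, 0) (15, 3.6863)]  |A|=107.6037
5. ⊥bis P3·P4 via (1.4,8.425): [(5.575, 8.0686) (0, 8.5445) (0, 0) (15, 0) (15, 3.6863)]  |A|=101.7042
6. ⊥bis P3·P5 via (5.225,23.695): [(5.575, 8.0686) (0, 8.5445) (0, 0) (15, 0) (15, 3.6863)]  |A|=101.7042
7. ⊥bis P3·P6 via (4.67,10.52): [(5.575, 8.0686) (0, 8.5445) (0, 0) (15, 0) (15, 3.6863)]  |A|=101.7042
8. canonical 5-gon: [(5.575, 8.0686) (0, 8.5445) (0, 0) (15, 0) (15, 3.6863)]
9. shoelace: 101.7042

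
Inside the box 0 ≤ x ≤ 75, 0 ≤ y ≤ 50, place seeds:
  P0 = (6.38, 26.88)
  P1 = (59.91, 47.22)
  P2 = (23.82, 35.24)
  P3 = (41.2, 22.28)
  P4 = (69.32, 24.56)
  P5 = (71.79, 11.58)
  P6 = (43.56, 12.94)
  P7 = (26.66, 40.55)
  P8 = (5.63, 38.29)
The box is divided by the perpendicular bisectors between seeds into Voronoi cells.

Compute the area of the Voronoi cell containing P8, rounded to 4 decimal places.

1. box [0,75]×[0,50]: [(0, 0) (75, 0) (75, 50) (0, 50)]
2. ⊥bis P8·P0 via (6.005,32.585): [(0, 32.1903) (75, 37.1202) (75, 50) (0, 50)]  |A|=1150.8582
3. ⊥bis P8·P1 via (32.77,42.755): [(0, 32.1903) (34.1389, 34.4343) (31.5781, 50) (0, 50)]  |A|=549.7696
4. ⊥bis P8·P2 via (14.725,36.765): [(0, 32.1903) (14.1135, 33.118) (16.9442, 50) (0, 50)]  |A|=268.7045
5. ⊥bis P8·P3 via (23.415,30.285): [(0, 32.1903) (14.1135, 33.118) (16.9442, 50) (0, 50)]  |A|=268.7045
6. ⊥bis P8·P4 via (37.475,31.425): [(0, 32.1903) (14.1135, 33.118) (16.9442, 50) (0, 50)]  |A|=268.7045
7. ⊥bis P8·P5 via (38.71,24.935): [(0, 32.1903) (14.1135, 33.118) (16.9442, 50) (0, 50)]  |A|=268.7045
8. ⊥bis P8·P6 via (24.595,25.615): [(0, 32.1903) (14.1135, 33.118) (16.9442, 50) (0, 50)]  |A|=268.7045
9. ⊥bis P8·P7 via (16.145,39.42): [(0, 32.1903) (14.1135, 33.118) (15.7642, 42.963) (15.008, 50) (0, 50)]  |A|=261.8922
10. canonical 5-gon: [(0, 32.1903) (14.1135, 33.118) (15.7642, 42.963) (15.008, 50) (0, 50)]
11. shoelace: 261.8922

Area of P8's cell: 261.8922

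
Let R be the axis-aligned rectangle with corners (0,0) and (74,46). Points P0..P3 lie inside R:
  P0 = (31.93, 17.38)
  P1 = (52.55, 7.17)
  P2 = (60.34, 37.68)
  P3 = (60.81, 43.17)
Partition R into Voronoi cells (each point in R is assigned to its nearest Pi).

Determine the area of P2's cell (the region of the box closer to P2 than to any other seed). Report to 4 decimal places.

Area of P2's cell: 601.8738

1. box [0,74]×[0,46]: [(0, 0) (74, 0) (74, 46) (0, 46)]
2. ⊥bis P2·P0 via (46.135,27.53): [(65.8062, 0) (74, 0) (74, 46) (32.9375, 46)]  |A|=1132.8948
3. ⊥bis P2·P1 via (56.445,22.425): [(48.296, 24.5056) (74, 17.9427) (74, 46) (32.9375, 46)]  |A|=801.8975
4. ⊥bis P2·P3 via (60.575,40.425): [(35.3798, 42.582) (48.296, 24.5056) (74, 17.9427) (74, 39.2757)]  |A|=601.8738
5. canonical 4-gon: [(35.3798, 42.582) (48.296, 24.5056) (74, 17.9427) (74, 39.2757)]
6. shoelace: 601.8738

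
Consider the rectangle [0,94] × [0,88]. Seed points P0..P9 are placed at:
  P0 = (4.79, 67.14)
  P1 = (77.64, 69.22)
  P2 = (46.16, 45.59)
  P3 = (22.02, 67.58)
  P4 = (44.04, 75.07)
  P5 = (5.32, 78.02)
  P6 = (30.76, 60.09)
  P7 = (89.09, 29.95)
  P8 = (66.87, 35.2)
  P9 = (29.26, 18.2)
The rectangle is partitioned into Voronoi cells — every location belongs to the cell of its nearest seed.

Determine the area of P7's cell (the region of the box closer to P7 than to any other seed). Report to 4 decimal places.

1. box [0,94]×[0,88]: [(0, 0) (94, 0) (94, 88) (0, 88)]
2. ⊥bis P7·P0 via (46.94,48.545): [(25.5238, 0) (94, 0) (94, 88) (64.3461, 88)]  |A|=4317.7274
3. ⊥bis P7·P1 via (83.365,49.585): [(42.0895, 37.5503) (25.5238, 0) (94, 0) (94, 52.6859)]  |A|=2653.1241
4. ⊥bis P7·P2 via (67.625,37.77): [(70.5703, 45.8544) (53.8649, 0) (94, 0) (94, 52.6859)]  |A|=1537.3946
5. ⊥bis P7·P3 via (55.555,48.765): [(70.5703, 45.8544) (53.8649, 0) (94, 0) (94, 52.6859)]  |A|=1537.3946
6. ⊥bis P7·P4 via (66.565,52.51): [(70.5703, 45.8544) (53.8649, 0) (94, 0) (94, 52.6859)]  |A|=1537.3946
7. ⊥bis P7·P5 via (47.205,53.985): [(70.5703, 45.8544) (53.8649, 0) (94, 0) (94, 52.6859)]  |A|=1537.3946
8. ⊥bis P7·P6 via (59.925,45.02): [(70.5703, 45.8544) (53.8649, 0) (94, 0) (94, 52.6859)]  |A|=1537.3946
9. ⊥bis P7·P8 via (77.98,32.575): [(81.8979, 49.1573) (70.2834, 0) (94, 0) (94, 52.6859)]  |A|=901.7252
10. ⊥bis P7·P9 via (59.175,24.075): [(81.8979, 49.1573) (70.2834, 0) (94, 0) (94, 52.6859)]  |A|=901.7252
11. canonical 4-gon: [(81.8979, 49.1573) (70.2834, 0) (94, 0) (94, 52.6859)]
12. shoelace: 901.7252

Area of P7's cell: 901.7252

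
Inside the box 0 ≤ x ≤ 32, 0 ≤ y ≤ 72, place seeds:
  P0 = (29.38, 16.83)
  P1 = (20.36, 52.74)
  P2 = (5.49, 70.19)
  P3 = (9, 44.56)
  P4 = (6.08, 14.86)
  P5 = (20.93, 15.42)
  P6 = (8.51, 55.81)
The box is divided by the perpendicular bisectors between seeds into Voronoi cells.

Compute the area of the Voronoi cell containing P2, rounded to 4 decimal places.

Area of P2's cell: 176.8905

1. box [0,32]×[0,72]: [(0, 0) (32, 0) (32, 72) (0, 72)]
2. ⊥bis P2·P0 via (17.435,43.51): [(0, 35.7041) (32, 50.0309) (32, 72) (0, 72)]  |A|=932.239
3. ⊥bis P2·P1 via (12.925,61.465): [(0, 50.451) (25.2879, 72) (0, 72)]  |A|=272.4644
4. ⊥bis P2·P3 via (7.245,57.375): [(0, 56.3828) (8.2939, 57.5187) (25.2879, 72) (0, 72)]  |A|=247.8652
5. ⊥bis P2·P4 via (5.785,42.525): [(0, 56.3828) (8.2939, 57.5187) (25.2879, 72) (0, 72)]  |A|=247.8652
6. ⊥bis P2·P5 via (13.21,42.805): [(0, 56.3828) (8.2939, 57.5187) (25.2879, 72) (0, 72)]  |A|=247.8652
7. ⊥bis P2·P6 via (7,63): [(0, 61.5299) (17.2533, 65.1533) (25.2879, 72) (0, 72)]  |A|=176.8905
8. canonical 4-gon: [(0, 61.5299) (17.2533, 65.1533) (25.2879, 72) (0, 72)]
9. shoelace: 176.8905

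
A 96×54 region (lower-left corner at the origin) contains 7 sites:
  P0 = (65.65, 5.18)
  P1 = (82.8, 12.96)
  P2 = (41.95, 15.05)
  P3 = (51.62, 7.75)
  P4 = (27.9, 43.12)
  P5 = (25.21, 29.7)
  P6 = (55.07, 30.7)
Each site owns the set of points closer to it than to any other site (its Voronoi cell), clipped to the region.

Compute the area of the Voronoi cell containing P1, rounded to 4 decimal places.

Area of P1's cell: 1033.1503

1. box [0,96]×[0,54]: [(0, 0) (96, 0) (96, 54) (0, 54)]
2. ⊥bis P1·P0 via (74.225,9.07): [(78.3396, 0) (96, 0) (96, 54) (53.8428, 54)]  |A|=1615.0775
3. ⊥bis P1·P2 via (62.375,14.005): [(63.3491, 33.0445) (78.3396, 0) (96, 0) (96, 54) (64.4213, 54)]  |A|=1504.2386
4. ⊥bis P1·P3 via (67.21,10.355): [(63.3654, 33.3634) (63.4593, 32.8016) (78.3396, 0) (96, 0) (96, 54) (64.4213, 54)]  |A|=1504.219
5. ⊥bis P1·P4 via (55.35,28.04): [(63.8882, 43.5821) (63.3654, 33.3634) (63.4593, 32.8016) (78.3396, 0) (96, 0) (96, 54) (69.6114, 54)]  |A|=1477.1836
6. ⊥bis P1·P5 via (54.005,21.33): [(63.8882, 43.5821) (63.3654, 33.3634) (63.4593, 32.8016) (78.3396, 0) (96, 0) (96, 54) (69.6114, 54)]  |A|=1477.1836
7. ⊥bis P1·P6 via (68.935,21.83): [(68.6433, 21.3741) (78.3396, 0) (96, 0) (96, 54) (89.5154, 54)]  |A|=1033.1503
8. canonical 5-gon: [(68.6433, 21.3741) (78.3396, 0) (96, 0) (96, 54) (89.5154, 54)]
9. shoelace: 1033.1503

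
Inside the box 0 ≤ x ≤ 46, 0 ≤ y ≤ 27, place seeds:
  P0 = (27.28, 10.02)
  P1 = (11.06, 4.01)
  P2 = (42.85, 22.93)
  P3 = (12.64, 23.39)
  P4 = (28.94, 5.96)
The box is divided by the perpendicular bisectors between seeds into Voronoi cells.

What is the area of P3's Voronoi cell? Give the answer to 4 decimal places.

1. box [0,46]×[0,27]: [(0, 0) (46, 0) (46, 27) (0, 27)]
2. ⊥bis P3·P0 via (19.96,16.705): [(0, 0) (4.7041, 0) (29.3619, 27) (0, 27)]  |A|=459.8918
3. ⊥bis P3·P1 via (11.85,13.7): [(0, 14.6661) (16.8439, 13.2929) (29.3619, 27) (0, 27)]  |A|=305.1092
4. ⊥bis P3·P2 via (27.745,23.16): [(0, 14.6661) (16.8439, 13.2929) (27.777, 25.2646) (27.8035, 27) (0, 27)]  |A|=303.7569
5. ⊥bis P3·P4 via (20.79,14.675): [(0, 14.6661) (16.8439, 13.2929) (27.777, 25.2646) (27.8035, 27) (0, 27)]  |A|=303.7569
6. canonical 5-gon: [(0, 14.6661) (16.8439, 13.2929) (27.777, 25.2646) (27.8035, 27) (0, 27)]
7. shoelace: 303.7569

Area of P3's cell: 303.7569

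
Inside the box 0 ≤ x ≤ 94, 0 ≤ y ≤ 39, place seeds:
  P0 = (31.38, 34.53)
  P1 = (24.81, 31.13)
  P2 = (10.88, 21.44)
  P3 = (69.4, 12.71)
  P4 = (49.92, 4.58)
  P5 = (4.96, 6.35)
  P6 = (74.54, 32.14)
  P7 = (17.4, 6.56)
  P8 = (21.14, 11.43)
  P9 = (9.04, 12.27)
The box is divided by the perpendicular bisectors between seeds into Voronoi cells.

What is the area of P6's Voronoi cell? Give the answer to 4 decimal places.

Area of P6's cell: 696.6869

1. box [0,94]×[0,39]: [(0, 0) (94, 0) (94, 39) (0, 39)]
2. ⊥bis P6·P0 via (52.96,33.335): [(51.1141, 0) (94, 0) (94, 39) (53.2737, 39)]  |A|=1630.4386
3. ⊥bis P6·P1 via (49.675,31.635): [(51.1141, 0) (94, 0) (94, 39) (53.2737, 39)]  |A|=1630.4386
4. ⊥bis P6·P2 via (42.71,26.79): [(51.1141, 0) (94, 0) (94, 39) (53.2737, 39)]  |A|=1630.4386
5. ⊥bis P6·P3 via (71.97,22.425): [(52.639, 27.5388) (94, 16.5972) (94, 39) (53.2737, 39)]  |A|=696.6869
6. ⊥bis P6·P4 via (62.23,18.36): [(52.639, 27.5388) (94, 16.5972) (94, 39) (53.2737, 39)]  |A|=696.6869
7. ⊥bis P6·P5 via (39.75,19.245): [(52.639, 27.5388) (94, 16.5972) (94, 39) (53.2737, 39)]  |A|=696.6869
8. ⊥bis P6·P7 via (45.97,19.35): [(52.639, 27.5388) (94, 16.5972) (94, 39) (53.2737, 39)]  |A|=696.6869
9. ⊥bis P6·P8 via (47.84,21.785): [(52.639, 27.5388) (94, 16.5972) (94, 39) (53.2737, 39)]  |A|=696.6869
10. ⊥bis P6·P9 via (41.79,22.205): [(52.639, 27.5388) (94, 16.5972) (94, 39) (53.2737, 39)]  |A|=696.6869
11. canonical 4-gon: [(52.639, 27.5388) (94, 16.5972) (94, 39) (53.2737, 39)]
12. shoelace: 696.6869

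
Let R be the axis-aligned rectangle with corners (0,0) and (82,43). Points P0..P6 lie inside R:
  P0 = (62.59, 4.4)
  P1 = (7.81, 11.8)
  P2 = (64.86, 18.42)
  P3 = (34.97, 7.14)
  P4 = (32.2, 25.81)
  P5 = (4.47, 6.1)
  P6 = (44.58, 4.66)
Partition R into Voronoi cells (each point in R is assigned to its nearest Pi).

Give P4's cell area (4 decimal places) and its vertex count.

Area of P4's cell: 959.0772 (5 vertices)

1. box [0,82]×[0,43]: [(0, 0) (82, 0) (82, 43) (0, 43)]
2. ⊥bis P4·P0 via (47.395,15.105): [(0, 0) (36.7534, 0) (67.0473, 43) (0, 43)]  |A|=2231.7141
3. ⊥bis P4·P1 via (20.005,18.805): [(30.8069, 0) (36.7534, 0) (67.0473, 43) (6.107, 43)]  |A|=1438.0653
4. ⊥bis P4·P2 via (48.53,22.115): [(30.8069, 0) (36.7534, 0) (46.7304, 14.1616) (53.2557, 43) (6.107, 43)]  |A|=1239.2018
5. ⊥bis P4·P3 via (33.585,16.475): [(22.3047, 14.8014) (47.7286, 18.5734) (53.2557, 43) (6.107, 43)]  |A|=964.8485
6. ⊥bis P4·P5 via (18.335,15.955): [(22.3047, 14.8014) (47.7286, 18.5734) (53.2557, 43) (6.107, 43)]  |A|=964.8485
7. ⊥bis P4·P6 via (38.39,15.235): [(22.3047, 14.8014) (42.8591, 17.851) (48.2836, 21.0262) (53.2557, 43) (6.107, 43)]  |A|=959.0772
8. canonical 5-gon: [(22.3047, 14.8014) (42.8591, 17.851) (48.2836, 21.0262) (53.2557, 43) (6.107, 43)]
9. shoelace: 959.0772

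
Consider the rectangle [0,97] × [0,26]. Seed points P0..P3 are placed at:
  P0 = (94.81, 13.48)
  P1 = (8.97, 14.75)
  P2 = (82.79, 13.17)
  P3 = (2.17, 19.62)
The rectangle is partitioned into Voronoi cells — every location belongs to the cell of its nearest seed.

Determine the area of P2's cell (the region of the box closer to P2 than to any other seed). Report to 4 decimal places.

Area of P2's cell: 1116.6722

1. box [0,97]×[0,26]: [(0, 0) (97, 0) (97, 26) (0, 26)]
2. ⊥bis P2·P0 via (88.8,13.325): [(0, 0) (89.1437, 0) (88.4731, 26) (0, 26)]  |A|=2309.0179
3. ⊥bis P2·P1 via (45.88,13.96): [(45.5812, 0) (89.1437, 0) (88.4731, 26) (46.1377, 26)]  |A|=1116.6722
4. ⊥bis P2·P3 via (42.48,16.395): [(45.5812, 0) (89.1437, 0) (88.4731, 26) (46.1377, 26)]  |A|=1116.6722
5. canonical 4-gon: [(45.5812, 0) (89.1437, 0) (88.4731, 26) (46.1377, 26)]
6. shoelace: 1116.6722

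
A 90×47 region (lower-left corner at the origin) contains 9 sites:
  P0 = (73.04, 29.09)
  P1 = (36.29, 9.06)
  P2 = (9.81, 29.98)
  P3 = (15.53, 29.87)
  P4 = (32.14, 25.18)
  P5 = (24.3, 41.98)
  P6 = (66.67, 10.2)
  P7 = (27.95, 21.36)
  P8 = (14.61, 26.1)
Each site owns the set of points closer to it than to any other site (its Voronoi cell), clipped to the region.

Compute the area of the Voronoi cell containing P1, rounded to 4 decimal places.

Area of P1's cell: 533.9583

1. box [0,90]×[0,47]: [(0, 0) (90, 0) (90, 47) (0, 47)]
2. ⊥bis P1·P0 via (54.665,19.075): [(0, 0) (65.0615, 0) (39.4449, 47) (0, 47)]  |A|=2455.9016
3. ⊥bis P1·P2 via (23.05,19.52): [(7.6286, 0) (65.0615, 0) (41.6148, 43.0188)]  |A|=1235.3486
4. ⊥bis P1·P3 via (25.91,19.465): [(12.2059, 5.7939) (7.6286, 0) (65.0615, 0) (44.3993, 37.9099)]  |A|=1108.3975
5. ⊥bis P1·P4 via (34.215,17.12): [(19.853, 13.4226) (12.2059, 5.7939) (7.6286, 0) (65.0615, 0) (53.0831, 21.9775)]  |A|=806.5359
6. ⊥bis P1·P5 via (30.295,25.52): [(19.853, 13.4226) (12.2059, 5.7939) (7.6286, 0) (65.0615, 0) (53.0831, 21.9775)]  |A|=806.5359
7. ⊥bis P1·P6 via (51.48,9.63): [(51.0364, 21.4506) (19.853, 13.4226) (12.2059, 5.7939) (7.6286, 0) (51.8414, 0)]  |A|=639.1004
8. ⊥bis P1·P7 via (32.12,15.21): [(51.0364, 21.4506) (35.3788, 17.4196) (9.688, 0) (51.8414, 0)]  |A|=536.7029
9. ⊥bis P1·P8 via (25.45,17.58): [(51.0364, 21.4506) (35.3788, 17.4196) (13.8512, 2.8229) (11.6325, 0) (51.8414, 0)]  |A|=533.9583
10. canonical 5-gon: [(51.0364, 21.4506) (35.3788, 17.4196) (13.8512, 2.8229) (11.6325, 0) (51.8414, 0)]
11. shoelace: 533.9583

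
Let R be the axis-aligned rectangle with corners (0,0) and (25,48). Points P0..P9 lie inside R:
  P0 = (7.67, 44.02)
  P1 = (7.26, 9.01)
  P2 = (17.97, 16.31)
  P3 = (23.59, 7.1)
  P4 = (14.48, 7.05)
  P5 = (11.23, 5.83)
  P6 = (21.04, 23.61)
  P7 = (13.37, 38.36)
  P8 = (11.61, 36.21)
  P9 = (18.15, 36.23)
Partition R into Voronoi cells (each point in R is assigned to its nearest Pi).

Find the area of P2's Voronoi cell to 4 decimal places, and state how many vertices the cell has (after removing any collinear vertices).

Area of P2's cell: 142.1451 (6 vertices)

1. box [0,25]×[0,48]: [(0, 0) (25, 0) (25, 48) (0, 48)]
2. ⊥bis P2·P0 via (12.82,30.165): [(0, 25.3997) (0, 0) (25, 0) (25, 34.6924)]  |A|=751.1513
3. ⊥bis P2·P1 via (12.615,12.66): [(3.1368, 26.5657) (21.2441, 0) (25, 0) (25, 34.6924)]  |A|=429.1319
4. ⊥bis P2·P3 via (20.78,11.705): [(3.1368, 26.5657) (15.4732, 8.4667) (25, 14.2801) (25, 34.6924)]  |A|=345.21
5. ⊥bis P2·P4 via (16.225,11.68): [(3.1368, 26.5657) (12.2659, 13.1721) (19.0155, 10.6283) (25, 14.2801) (25, 34.6924)]  |A|=333.4096
6. ⊥bis P2·P5 via (14.6,11.07): [(3.1368, 26.5657) (12.2659, 13.1721) (19.0155, 10.6283) (25, 14.2801) (25, 34.6924)]  |A|=333.4096
7. ⊥bis P2·P6 via (19.505,19.96): [(3.4876, 26.6961) (3.1368, 26.5657) (12.2659, 13.1721) (19.0155, 10.6283) (25, 14.2801) (25, 17.6491)]  |A|=150.0885
8. ⊥bis P2·P7 via (15.67,27.335): [(6.5115, 25.4244) (4.238, 24.9501) (12.2659, 13.1721) (19.0155, 10.6283) (25, 14.2801) (25, 17.6491)]  |A|=147.5706
9. ⊥bis P2·P8 via (14.79,26.26): [(8.9572, 24.3959) (5.3923, 23.2565) (12.2659, 13.1721) (19.0155, 10.6283) (25, 14.2801) (25, 17.6491)]  |A|=142.1451
10. ⊥bis P2·P9 via (18.06,26.27): [(8.9572, 24.3959) (5.3923, 23.2565) (12.2659, 13.1721) (19.0155, 10.6283) (25, 14.2801) (25, 17.6491)]  |A|=142.1451
11. canonical 6-gon: [(8.9572, 24.3959) (5.3923, 23.2565) (12.2659, 13.1721) (19.0155, 10.6283) (25, 14.2801) (25, 17.6491)]
12. shoelace: 142.1451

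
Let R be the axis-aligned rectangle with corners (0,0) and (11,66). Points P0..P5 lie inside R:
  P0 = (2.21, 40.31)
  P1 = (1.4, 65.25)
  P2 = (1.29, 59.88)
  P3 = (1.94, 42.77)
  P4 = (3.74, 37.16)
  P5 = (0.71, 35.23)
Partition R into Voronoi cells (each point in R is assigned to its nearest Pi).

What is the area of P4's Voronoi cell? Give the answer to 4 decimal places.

1. box [0,11]×[0,66]: [(0, 0) (11, 0) (11, 66) (0, 66)]
2. ⊥bis P4·P0 via (2.975,38.735): [(0, 37.29) (0, 0) (11, 0) (11, 42.6329)]  |A|=439.5757
3. ⊥bis P4·P1 via (2.57,51.205): [(0, 37.29) (0, 0) (11, 0) (11, 42.6329)]  |A|=439.5757
4. ⊥bis P4·P2 via (2.515,48.52): [(0, 37.29) (0, 0) (11, 0) (11, 42.6329)]  |A|=439.5757
5. ⊥bis P4·P3 via (2.84,39.965): [(10.6987, 42.4865) (0, 37.29) (0, 0) (11, 0) (11, 42.5832)]  |A|=439.5682
6. ⊥bis P4·P5 via (2.225,36.195): [(10.6987, 42.4865) (1.1666, 37.8566) (11, 22.4187) (11, 42.5832)]  |A|=99.3794
7. canonical 4-gon: [(10.6987, 42.4865) (1.1666, 37.8566) (11, 22.4187) (11, 42.5832)]
8. shoelace: 99.3794

Area of P4's cell: 99.3794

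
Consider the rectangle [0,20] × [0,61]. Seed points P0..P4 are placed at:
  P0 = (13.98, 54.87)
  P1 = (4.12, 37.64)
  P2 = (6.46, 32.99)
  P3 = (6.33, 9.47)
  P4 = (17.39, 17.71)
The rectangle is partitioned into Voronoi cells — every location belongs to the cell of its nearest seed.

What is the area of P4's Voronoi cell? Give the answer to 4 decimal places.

Area of P4's cell: 196.8562

1. box [0,20]×[0,61]: [(0, 0) (20, 0) (20, 61) (0, 61)]
2. ⊥bis P4·P0 via (15.685,36.29): [(0, 34.8507) (0, 0) (20, 0) (20, 36.686)]  |A|=715.3663
3. ⊥bis P4·P1 via (10.755,27.675): [(0, 20.514) (0, 0) (20, 0) (20, 33.8306)]  |A|=543.446
4. ⊥bis P4·P2 via (11.925,25.35): [(0, 16.8199) (0, 0) (20, 0) (20, 31.1262)]  |A|=479.4604
5. ⊥bis P4·P3 via (11.86,13.59): [(6.1671, 21.2313) (20, 2.6642) (20, 31.1262)]  |A|=196.8562
6. canonical 3-gon: [(6.1671, 21.2313) (20, 2.6642) (20, 31.1262)]
7. shoelace: 196.8562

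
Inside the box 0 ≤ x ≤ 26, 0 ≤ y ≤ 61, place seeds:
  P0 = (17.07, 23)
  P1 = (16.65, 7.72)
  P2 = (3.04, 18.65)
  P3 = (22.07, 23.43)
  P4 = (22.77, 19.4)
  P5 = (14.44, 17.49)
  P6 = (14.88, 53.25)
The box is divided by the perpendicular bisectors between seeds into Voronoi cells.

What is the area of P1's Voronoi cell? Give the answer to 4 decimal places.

Area of P1's cell: 265.3096

1. box [0,26]×[0,61]: [(0, 0) (26, 0) (26, 61) (0, 61)]
2. ⊥bis P1·P0 via (16.86,15.36): [(0, 15.8234) (0, 0) (26, 0) (26, 15.1088)]  |A|=402.1186
3. ⊥bis P1·P2 via (9.845,13.185): [(11.7055, 15.5017) (0, 0.926) (0, 0) (26, 0) (26, 15.1088)]  |A|=314.9279
4. ⊥bis P1·P3 via (19.36,15.575): [(20.2536, 15.2667) (11.7055, 15.5017) (0, 0.926) (0, 0) (26, 0) (26, 13.2842)]  |A|=309.6855
5. ⊥bis P1·P4 via (19.71,13.56): [(16.2423, 15.377) (11.7055, 15.5017) (0, 0.926) (0, 0) (26, 0) (26, 10.2642)]  |A|=291.2921
6. ⊥bis P1·P5 via (15.545,12.605): [(19.7272, 13.551) (8.0105, 10.9007) (0, 0.926) (0, 0) (26, 0) (26, 10.2642)]  |A|=265.3096
7. ⊥bis P1·P6 via (15.765,30.485): [(19.7272, 13.551) (8.0105, 10.9007) (0, 0.926) (0, 0) (26, 0) (26, 10.2642)]  |A|=265.3096
8. canonical 6-gon: [(19.7272, 13.551) (8.0105, 10.9007) (0, 0.926) (0, 0) (26, 0) (26, 10.2642)]
9. shoelace: 265.3096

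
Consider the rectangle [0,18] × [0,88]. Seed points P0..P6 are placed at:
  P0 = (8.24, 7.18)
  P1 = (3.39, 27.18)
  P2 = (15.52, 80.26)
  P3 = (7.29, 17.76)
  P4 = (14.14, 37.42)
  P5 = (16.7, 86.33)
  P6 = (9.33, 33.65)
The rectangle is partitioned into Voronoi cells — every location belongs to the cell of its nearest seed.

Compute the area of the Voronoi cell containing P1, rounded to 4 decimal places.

1. box [0,18]×[0,88]: [(0, 0) (18, 0) (18, 88) (0, 88)]
2. ⊥bis P1·P0 via (5.815,17.18): [(0, 15.7699) (18, 20.1349) (18, 88) (0, 88)]  |A|=1260.8575
3. ⊥bis P1·P2 via (9.455,53.72): [(0, 55.8807) (0, 15.7699) (18, 20.1349) (18, 51.7673)]  |A|=645.6891
4. ⊥bis P1·P3 via (5.34,22.47): [(0, 55.8807) (0, 20.2592) (18, 27.7114) (18, 51.7673)]  |A|=537.0964
5. ⊥bis P1·P4 via (8.765,32.3): [(0, 41.5015) (0, 20.2592) (14.5116, 26.2672)]  |A|=154.1306
6. ⊥bis P1·P5 via (10.045,56.755): [(0, 41.5015) (0, 20.2592) (14.5116, 26.2672)]  |A|=154.1306
7. ⊥bis P1·P6 via (6.36,30.415): [(0, 36.254) (0, 20.2592) (12.0073, 25.2303)]  |A|=96.0272
8. canonical 3-gon: [(0, 36.254) (0, 20.2592) (12.0073, 25.2303)]
9. shoelace: 96.0272

Area of P1's cell: 96.0272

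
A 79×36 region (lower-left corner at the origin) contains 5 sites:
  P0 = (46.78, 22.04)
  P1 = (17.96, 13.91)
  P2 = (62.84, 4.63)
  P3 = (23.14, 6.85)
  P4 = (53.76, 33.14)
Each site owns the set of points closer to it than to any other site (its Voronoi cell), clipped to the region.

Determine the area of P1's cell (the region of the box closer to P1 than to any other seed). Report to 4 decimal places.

Area of P1's cell: 872.2590

1. box [0,79]×[0,36]: [(0, 0) (79, 0) (79, 36) (0, 36)]
2. ⊥bis P1·P0 via (32.37,17.975): [(0, 0) (37.4407, 0) (27.2852, 36) (0, 36)]  |A|=1165.0661
3. ⊥bis P1·P2 via (40.4,9.27): [(0, 0) (37.4407, 0) (27.2852, 36) (0, 36)]  |A|=1165.0661
4. ⊥bis P1·P3 via (20.55,10.38): [(0, 0) (6.4027, 0) (32.1182, 18.8677) (27.2852, 36) (0, 36)]  |A|=872.259
5. ⊥bis P1·P4 via (35.86,23.525): [(0, 0) (6.4027, 0) (32.1182, 18.8677) (27.2852, 36) (0, 36)]  |A|=872.259
6. canonical 5-gon: [(0, 0) (6.4027, 0) (32.1182, 18.8677) (27.2852, 36) (0, 36)]
7. shoelace: 872.259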